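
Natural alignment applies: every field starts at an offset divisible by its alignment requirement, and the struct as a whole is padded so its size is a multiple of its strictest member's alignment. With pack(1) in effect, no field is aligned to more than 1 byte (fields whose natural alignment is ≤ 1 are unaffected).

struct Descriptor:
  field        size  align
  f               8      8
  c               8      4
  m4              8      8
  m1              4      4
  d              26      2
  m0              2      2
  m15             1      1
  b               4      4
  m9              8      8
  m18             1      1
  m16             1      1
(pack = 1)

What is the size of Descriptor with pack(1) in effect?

71

f at 0 (size 8, align 1) → ends 8
c at 8 (size 8, align 1) → ends 16
m4 at 16 (size 8, align 1) → ends 24
m1 at 24 (size 4, align 1) → ends 28
d at 28 (size 26, align 1) → ends 54
m0 at 54 (size 2, align 1) → ends 56
m15 at 56 (size 1, align 1) → ends 57
b at 57 (size 4, align 1) → ends 61
m9 at 61 (size 8, align 1) → ends 69
m18 at 69 (size 1, align 1) → ends 70
m16 at 70 (size 1, align 1) → ends 71
total 71 bytes, alignment 1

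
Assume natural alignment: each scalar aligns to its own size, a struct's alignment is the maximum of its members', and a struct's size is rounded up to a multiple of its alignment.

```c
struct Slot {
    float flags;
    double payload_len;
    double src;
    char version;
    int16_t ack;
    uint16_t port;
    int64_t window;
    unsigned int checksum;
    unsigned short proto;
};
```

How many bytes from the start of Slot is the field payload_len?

8

0..4  flags  (4B, 4-aligned)
4..8  -- padding (4B)
8..16  payload_len  (8B, 8-aligned)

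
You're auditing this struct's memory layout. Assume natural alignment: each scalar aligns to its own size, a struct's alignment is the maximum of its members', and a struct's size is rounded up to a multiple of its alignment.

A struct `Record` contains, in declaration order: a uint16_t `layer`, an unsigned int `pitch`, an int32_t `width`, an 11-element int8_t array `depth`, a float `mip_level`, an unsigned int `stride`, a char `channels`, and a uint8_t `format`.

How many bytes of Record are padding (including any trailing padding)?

5

0..2  layer  (2B, 2-aligned)
2..4  -- padding (2B)
4..8  pitch  (4B, 4-aligned)
8..12  width  (4B, 4-aligned)
12..23  depth  (11B, 1-aligned)
23..24  -- padding (1B)
24..28  mip_level  (4B, 4-aligned)
28..32  stride  (4B, 4-aligned)
32..33  channels  (1B, 1-aligned)
33..34  format  (1B, 1-aligned)
34..36  -- tail padding (2B)
sizeof = 36, alignof = 4
data bytes 31, size 36 → padding 5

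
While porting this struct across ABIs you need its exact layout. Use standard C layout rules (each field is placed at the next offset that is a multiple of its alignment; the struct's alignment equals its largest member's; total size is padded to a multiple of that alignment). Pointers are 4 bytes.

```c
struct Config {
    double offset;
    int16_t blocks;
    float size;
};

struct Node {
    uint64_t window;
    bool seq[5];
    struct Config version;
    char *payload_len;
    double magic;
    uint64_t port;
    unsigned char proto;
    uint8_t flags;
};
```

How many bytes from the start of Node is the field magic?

Config: 0..8  offset  (8B, 8-aligned); 8..10  blocks  (2B, 2-aligned); 10..12  -- padding (2B); 12..16  size  (4B, 4-aligned); sizeof = 16, alignof = 8
0..8  window  (8B, 8-aligned)
8..13  seq  (5B, 1-aligned)
13..16  -- padding (3B)
16..32  version  (16B, 8-aligned)
32..36  payload_len  (4B, 4-aligned)
36..40  -- padding (4B)
40..48  magic  (8B, 8-aligned)

40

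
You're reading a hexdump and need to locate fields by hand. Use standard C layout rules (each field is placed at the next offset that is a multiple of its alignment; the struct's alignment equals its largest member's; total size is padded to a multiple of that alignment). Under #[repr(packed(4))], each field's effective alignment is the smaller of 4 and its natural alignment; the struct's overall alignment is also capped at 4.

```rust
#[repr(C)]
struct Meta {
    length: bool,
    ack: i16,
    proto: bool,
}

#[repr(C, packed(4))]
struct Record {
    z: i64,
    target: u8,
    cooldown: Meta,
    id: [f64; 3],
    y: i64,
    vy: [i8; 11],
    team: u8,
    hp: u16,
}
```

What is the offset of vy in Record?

Meta: 0..1  length  (1B, 1-aligned); 1..2  -- padding (1B); 2..4  ack  (2B, 2-aligned); 4..5  proto  (1B, 1-aligned); 5..6  -- tail padding (1B); sizeof = 6, alignof = 2
0..8  z  (8B, 4-aligned)
8..9  target  (1B, 1-aligned)
9..10  -- padding (1B)
10..16  cooldown  (6B, 2-aligned)
16..40  id  (24B, 4-aligned)
40..48  y  (8B, 4-aligned)
48..59  vy  (11B, 1-aligned)

48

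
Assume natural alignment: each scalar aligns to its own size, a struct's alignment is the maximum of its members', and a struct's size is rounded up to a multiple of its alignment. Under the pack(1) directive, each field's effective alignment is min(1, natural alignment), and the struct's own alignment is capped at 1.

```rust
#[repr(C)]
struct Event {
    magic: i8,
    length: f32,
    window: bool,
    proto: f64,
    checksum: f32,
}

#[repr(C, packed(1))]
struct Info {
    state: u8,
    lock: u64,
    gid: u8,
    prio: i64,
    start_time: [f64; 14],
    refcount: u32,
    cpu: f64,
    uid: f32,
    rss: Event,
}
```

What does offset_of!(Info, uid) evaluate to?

Event: 0..1  magic  (1B, 1-aligned); 1..4  -- padding (3B); 4..8  length  (4B, 4-aligned); 8..9  window  (1B, 1-aligned); 9..16  -- padding (7B); 16..24  proto  (8B, 8-aligned); 24..28  checksum  (4B, 4-aligned); 28..32  -- tail padding (4B); sizeof = 32, alignof = 8
0..1  state  (1B, 1-aligned)
1..9  lock  (8B, 1-aligned)
9..10  gid  (1B, 1-aligned)
10..18  prio  (8B, 1-aligned)
18..130  start_time  (112B, 1-aligned)
130..134  refcount  (4B, 1-aligned)
134..142  cpu  (8B, 1-aligned)
142..146  uid  (4B, 1-aligned)

142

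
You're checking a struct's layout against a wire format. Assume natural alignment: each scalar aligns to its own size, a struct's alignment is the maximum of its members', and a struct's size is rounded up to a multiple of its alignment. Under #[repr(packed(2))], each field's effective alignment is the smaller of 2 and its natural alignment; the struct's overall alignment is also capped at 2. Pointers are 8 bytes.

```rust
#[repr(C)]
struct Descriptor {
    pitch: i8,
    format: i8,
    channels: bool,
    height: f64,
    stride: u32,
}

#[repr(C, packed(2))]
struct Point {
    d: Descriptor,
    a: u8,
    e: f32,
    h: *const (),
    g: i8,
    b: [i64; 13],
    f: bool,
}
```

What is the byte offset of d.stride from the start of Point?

16

Descriptor: @0: pitch [1B, align 1] → 1; @1: format [1B, align 1] → 2; @2: channels [1B, align 1] → 3; +5 pad (align 8); @8: height [8B, align 8] → 16; @16: stride [4B, align 4] → 20; +4 tail pad (align 8); size 24, align 8
@0: d [24B, align 2] → 24
within Descriptor: stride at 16
0 + 16 = 16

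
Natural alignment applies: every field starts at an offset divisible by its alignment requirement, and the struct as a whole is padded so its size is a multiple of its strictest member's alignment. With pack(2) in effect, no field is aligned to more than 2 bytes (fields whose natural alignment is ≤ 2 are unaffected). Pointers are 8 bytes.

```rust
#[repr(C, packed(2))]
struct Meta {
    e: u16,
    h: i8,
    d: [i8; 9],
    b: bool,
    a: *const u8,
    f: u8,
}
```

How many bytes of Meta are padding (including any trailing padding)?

e at 0 (size 2, align 2) → ends 2
h at 2 (size 1, align 1) → ends 3
d at 3 (size 9, align 1) → ends 12
b at 12 (size 1, align 1) → ends 13
pad 1 to align 2 for a
a at 14 (size 8, align 2) → ends 22
f at 22 (size 1, align 1) → ends 23
tail pad 1 to reach multiple of 2
total 24 bytes, alignment 2
data bytes 22, size 24 → padding 2

2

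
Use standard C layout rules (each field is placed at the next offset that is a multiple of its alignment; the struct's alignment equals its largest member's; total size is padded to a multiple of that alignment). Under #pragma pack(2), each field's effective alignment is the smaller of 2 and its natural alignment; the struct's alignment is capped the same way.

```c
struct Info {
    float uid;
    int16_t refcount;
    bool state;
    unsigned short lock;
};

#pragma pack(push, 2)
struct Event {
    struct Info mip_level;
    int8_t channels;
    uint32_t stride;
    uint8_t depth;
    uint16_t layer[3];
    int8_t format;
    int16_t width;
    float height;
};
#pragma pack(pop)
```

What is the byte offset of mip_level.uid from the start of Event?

0

Info: uid at 0 (size 4, align 4) → ends 4; refcount at 4 (size 2, align 2) → ends 6; state at 6 (size 1, align 1) → ends 7; pad 1 to align 2 for lock; lock at 8 (size 2, align 2) → ends 10; tail pad 2 to reach multiple of 4; total 12 bytes, alignment 4
mip_level at 0 (size 12, align 2) → ends 12
within Info: uid at 0
0 + 0 = 0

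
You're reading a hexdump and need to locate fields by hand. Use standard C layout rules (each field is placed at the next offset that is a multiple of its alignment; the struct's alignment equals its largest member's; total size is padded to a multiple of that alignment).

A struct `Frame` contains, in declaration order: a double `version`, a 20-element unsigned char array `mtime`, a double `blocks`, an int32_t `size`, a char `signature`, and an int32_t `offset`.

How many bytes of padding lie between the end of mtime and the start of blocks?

version at 0 (size 8, align 8) → ends 8
mtime at 8 (size 20, align 1) → ends 28
pad 4 to align 8 for blocks
blocks at 32 (size 8, align 8) → ends 40

4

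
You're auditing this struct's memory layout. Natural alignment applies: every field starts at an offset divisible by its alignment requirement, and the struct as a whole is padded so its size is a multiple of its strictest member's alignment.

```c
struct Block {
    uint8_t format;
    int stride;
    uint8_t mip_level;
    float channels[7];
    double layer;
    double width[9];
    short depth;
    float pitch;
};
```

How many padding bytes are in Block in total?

8

@0: format [1B, align 1] → 1
+3 pad (align 4)
@4: stride [4B, align 4] → 8
@8: mip_level [1B, align 1] → 9
+3 pad (align 4)
@12: channels [28B, align 4] → 40
@40: layer [8B, align 8] → 48
@48: width [72B, align 8] → 120
@120: depth [2B, align 2] → 122
+2 pad (align 4)
@124: pitch [4B, align 4] → 128
size 128, align 8
data bytes 120, size 128 → padding 8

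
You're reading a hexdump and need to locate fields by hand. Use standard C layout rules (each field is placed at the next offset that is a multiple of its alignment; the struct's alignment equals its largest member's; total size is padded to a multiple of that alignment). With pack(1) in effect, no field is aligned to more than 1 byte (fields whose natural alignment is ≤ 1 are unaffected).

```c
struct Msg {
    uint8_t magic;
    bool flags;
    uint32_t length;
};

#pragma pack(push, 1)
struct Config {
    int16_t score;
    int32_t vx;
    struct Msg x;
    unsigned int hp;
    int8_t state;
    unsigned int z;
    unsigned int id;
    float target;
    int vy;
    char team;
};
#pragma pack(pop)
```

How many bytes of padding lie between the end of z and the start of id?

0

Msg: 0..1  magic  (1B, 1-aligned); 1..2  flags  (1B, 1-aligned); 2..4  -- padding (2B); 4..8  length  (4B, 4-aligned); sizeof = 8, alignof = 4
0..2  score  (2B, 1-aligned)
2..6  vx  (4B, 1-aligned)
6..14  x  (8B, 1-aligned)
14..18  hp  (4B, 1-aligned)
18..19  state  (1B, 1-aligned)
19..23  z  (4B, 1-aligned)
23..27  id  (4B, 1-aligned)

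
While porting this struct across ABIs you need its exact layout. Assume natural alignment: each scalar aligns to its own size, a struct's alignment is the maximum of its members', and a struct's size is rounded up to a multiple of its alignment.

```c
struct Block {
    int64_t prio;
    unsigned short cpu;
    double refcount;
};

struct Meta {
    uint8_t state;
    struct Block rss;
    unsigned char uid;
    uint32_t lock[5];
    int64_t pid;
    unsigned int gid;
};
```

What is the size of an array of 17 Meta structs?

Block: @0: prio [8B, align 8] → 8; @8: cpu [2B, align 2] → 10; +6 pad (align 8); @16: refcount [8B, align 8] → 24; size 24, align 8
@0: state [1B, align 1] → 1
+7 pad (align 8)
@8: rss [24B, align 8] → 32
@32: uid [1B, align 1] → 33
+3 pad (align 4)
@36: lock [20B, align 4] → 56
@56: pid [8B, align 8] → 64
@64: gid [4B, align 4] → 68
+4 tail pad (align 8)
size 72, align 8
array of 17: 17 × 72 = 1224

1224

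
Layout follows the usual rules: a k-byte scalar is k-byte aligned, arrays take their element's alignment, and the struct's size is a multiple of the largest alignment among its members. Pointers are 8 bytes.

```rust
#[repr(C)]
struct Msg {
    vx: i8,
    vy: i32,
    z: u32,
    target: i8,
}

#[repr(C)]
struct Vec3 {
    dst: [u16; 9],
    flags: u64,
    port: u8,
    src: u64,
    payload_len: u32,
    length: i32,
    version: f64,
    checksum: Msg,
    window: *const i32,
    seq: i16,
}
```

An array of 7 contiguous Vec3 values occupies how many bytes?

Msg: 0..1  vx  (1B, 1-aligned); 1..4  -- padding (3B); 4..8  vy  (4B, 4-aligned); 8..12  z  (4B, 4-aligned); 12..13  target  (1B, 1-aligned); 13..16  -- tail padding (3B); sizeof = 16, alignof = 4
0..18  dst  (18B, 2-aligned)
18..24  -- padding (6B)
24..32  flags  (8B, 8-aligned)
32..33  port  (1B, 1-aligned)
33..40  -- padding (7B)
40..48  src  (8B, 8-aligned)
48..52  payload_len  (4B, 4-aligned)
52..56  length  (4B, 4-aligned)
56..64  version  (8B, 8-aligned)
64..80  checksum  (16B, 4-aligned)
80..88  window  (8B, 8-aligned)
88..90  seq  (2B, 2-aligned)
90..96  -- tail padding (6B)
sizeof = 96, alignof = 8
array of 7: 7 × 96 = 672

672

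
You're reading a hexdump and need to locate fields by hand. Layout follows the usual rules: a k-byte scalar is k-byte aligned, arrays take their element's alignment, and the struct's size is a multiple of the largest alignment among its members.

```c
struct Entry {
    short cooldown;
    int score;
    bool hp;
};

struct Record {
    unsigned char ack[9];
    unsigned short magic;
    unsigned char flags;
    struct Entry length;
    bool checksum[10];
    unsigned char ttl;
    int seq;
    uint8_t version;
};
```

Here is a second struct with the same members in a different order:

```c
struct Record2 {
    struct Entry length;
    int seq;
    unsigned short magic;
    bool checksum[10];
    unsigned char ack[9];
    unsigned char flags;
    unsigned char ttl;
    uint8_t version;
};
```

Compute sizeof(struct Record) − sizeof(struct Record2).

8

Entry: @0: cooldown [2B, align 2] → 2; +2 pad (align 4); @4: score [4B, align 4] → 8; @8: hp [1B, align 1] → 9; +3 tail pad (align 4); size 12, align 4
@0: ack [9B, align 1] → 9
+1 pad (align 2)
@10: magic [2B, align 2] → 12
@12: flags [1B, align 1] → 13
+3 pad (align 4)
@16: length [12B, align 4] → 28
@28: checksum [10B, align 1] → 38
@38: ttl [1B, align 1] → 39
+1 pad (align 4)
@40: seq [4B, align 4] → 44
@44: version [1B, align 1] → 45
+3 tail pad (align 4)
size 48, align 4
— Record2 —
@0: length [12B, align 4] → 12
@12: seq [4B, align 4] → 16
@16: magic [2B, align 2] → 18
@18: checksum [10B, align 1] → 28
@28: ack [9B, align 1] → 37
@37: flags [1B, align 1] → 38
@38: ttl [1B, align 1] → 39
@39: version [1B, align 1] → 40
size 40, align 4
48 − 40 = 8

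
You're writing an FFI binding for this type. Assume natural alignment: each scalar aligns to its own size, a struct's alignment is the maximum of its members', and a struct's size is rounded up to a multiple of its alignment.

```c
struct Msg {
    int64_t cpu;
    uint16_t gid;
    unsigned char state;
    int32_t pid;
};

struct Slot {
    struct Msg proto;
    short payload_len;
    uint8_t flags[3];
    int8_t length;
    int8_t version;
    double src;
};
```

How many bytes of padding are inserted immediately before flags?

Msg: @0: cpu [8B, align 8] → 8; @8: gid [2B, align 2] → 10; @10: state [1B, align 1] → 11; +1 pad (align 4); @12: pid [4B, align 4] → 16; size 16, align 8
@0: proto [16B, align 8] → 16
@16: payload_len [2B, align 2] → 18
@18: flags [3B, align 1] → 21

0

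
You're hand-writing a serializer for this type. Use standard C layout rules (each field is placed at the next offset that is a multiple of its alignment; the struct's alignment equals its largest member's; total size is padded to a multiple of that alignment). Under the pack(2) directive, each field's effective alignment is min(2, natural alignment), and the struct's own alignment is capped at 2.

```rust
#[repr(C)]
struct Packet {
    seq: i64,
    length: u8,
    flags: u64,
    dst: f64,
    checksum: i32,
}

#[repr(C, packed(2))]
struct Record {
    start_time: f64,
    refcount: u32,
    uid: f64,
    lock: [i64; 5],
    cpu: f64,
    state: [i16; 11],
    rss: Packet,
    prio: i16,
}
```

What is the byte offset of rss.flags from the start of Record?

106

Packet: @0: seq [8B, align 8] → 8; @8: length [1B, align 1] → 9; +7 pad (align 8); @16: flags [8B, align 8] → 24; @24: dst [8B, align 8] → 32; @32: checksum [4B, align 4] → 36; +4 tail pad (align 8); size 40, align 8
@0: start_time [8B, align 2] → 8
@8: refcount [4B, align 2] → 12
@12: uid [8B, align 2] → 20
@20: lock [40B, align 2] → 60
@60: cpu [8B, align 2] → 68
@68: state [22B, align 2] → 90
@90: rss [40B, align 2] → 130
within Packet: flags at 16
90 + 16 = 106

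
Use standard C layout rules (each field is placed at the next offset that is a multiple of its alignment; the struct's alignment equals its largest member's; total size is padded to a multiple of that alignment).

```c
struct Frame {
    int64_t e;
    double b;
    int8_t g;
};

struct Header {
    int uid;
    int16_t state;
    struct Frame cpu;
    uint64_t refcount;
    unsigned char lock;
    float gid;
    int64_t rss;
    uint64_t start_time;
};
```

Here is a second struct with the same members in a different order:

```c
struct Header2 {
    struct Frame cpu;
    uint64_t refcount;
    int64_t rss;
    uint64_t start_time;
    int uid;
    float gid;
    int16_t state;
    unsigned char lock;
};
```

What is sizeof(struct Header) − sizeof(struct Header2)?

Frame: e at 0 (size 8, align 8) → ends 8; b at 8 (size 8, align 8) → ends 16; g at 16 (size 1, align 1) → ends 17; tail pad 7 to reach multiple of 8; total 24 bytes, alignment 8
uid at 0 (size 4, align 4) → ends 4
state at 4 (size 2, align 2) → ends 6
pad 2 to align 8 for cpu
cpu at 8 (size 24, align 8) → ends 32
refcount at 32 (size 8, align 8) → ends 40
lock at 40 (size 1, align 1) → ends 41
pad 3 to align 4 for gid
gid at 44 (size 4, align 4) → ends 48
rss at 48 (size 8, align 8) → ends 56
start_time at 56 (size 8, align 8) → ends 64
total 64 bytes, alignment 8
— Header2 —
cpu at 0 (size 24, align 8) → ends 24
refcount at 24 (size 8, align 8) → ends 32
rss at 32 (size 8, align 8) → ends 40
start_time at 40 (size 8, align 8) → ends 48
uid at 48 (size 4, align 4) → ends 52
gid at 52 (size 4, align 4) → ends 56
state at 56 (size 2, align 2) → ends 58
lock at 58 (size 1, align 1) → ends 59
tail pad 5 to reach multiple of 8
total 64 bytes, alignment 8
64 − 64 = 0

0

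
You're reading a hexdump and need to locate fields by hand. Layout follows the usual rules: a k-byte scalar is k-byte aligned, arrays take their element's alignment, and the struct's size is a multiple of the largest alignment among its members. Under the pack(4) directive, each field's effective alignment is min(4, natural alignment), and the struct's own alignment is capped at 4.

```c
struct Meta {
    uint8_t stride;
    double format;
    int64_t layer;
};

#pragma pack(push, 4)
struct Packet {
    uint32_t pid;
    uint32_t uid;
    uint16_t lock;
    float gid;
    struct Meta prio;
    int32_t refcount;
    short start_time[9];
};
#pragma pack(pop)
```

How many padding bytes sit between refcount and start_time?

0

Meta: stride at 0 (size 1, align 1) → ends 1; pad 7 to align 8 for format; format at 8 (size 8, align 8) → ends 16; layer at 16 (size 8, align 8) → ends 24; total 24 bytes, alignment 8
pid at 0 (size 4, align 4) → ends 4
uid at 4 (size 4, align 4) → ends 8
lock at 8 (size 2, align 2) → ends 10
pad 2 to align 4 for gid
gid at 12 (size 4, align 4) → ends 16
prio at 16 (size 24, align 4) → ends 40
refcount at 40 (size 4, align 4) → ends 44
start_time at 44 (size 18, align 2) → ends 62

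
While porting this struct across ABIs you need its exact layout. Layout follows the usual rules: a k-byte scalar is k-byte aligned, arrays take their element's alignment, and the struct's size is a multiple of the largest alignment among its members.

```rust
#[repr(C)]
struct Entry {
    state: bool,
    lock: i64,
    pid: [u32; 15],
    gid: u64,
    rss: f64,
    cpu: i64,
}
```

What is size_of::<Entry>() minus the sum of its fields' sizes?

11

0..1  state  (1B, 1-aligned)
1..8  -- padding (7B)
8..16  lock  (8B, 8-aligned)
16..76  pid  (60B, 4-aligned)
76..80  -- padding (4B)
80..88  gid  (8B, 8-aligned)
88..96  rss  (8B, 8-aligned)
96..104  cpu  (8B, 8-aligned)
sizeof = 104, alignof = 8
data bytes 93, size 104 → padding 11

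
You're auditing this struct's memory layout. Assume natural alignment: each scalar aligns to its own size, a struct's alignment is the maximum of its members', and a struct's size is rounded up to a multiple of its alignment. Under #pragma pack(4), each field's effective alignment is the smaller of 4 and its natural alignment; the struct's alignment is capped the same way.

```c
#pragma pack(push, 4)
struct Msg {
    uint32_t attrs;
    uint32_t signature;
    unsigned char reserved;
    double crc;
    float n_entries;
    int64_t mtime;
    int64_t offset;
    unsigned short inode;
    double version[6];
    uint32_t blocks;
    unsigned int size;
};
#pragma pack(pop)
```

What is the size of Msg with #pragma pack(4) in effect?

100

0..4  attrs  (4B, 4-aligned)
4..8  signature  (4B, 4-aligned)
8..9  reserved  (1B, 1-aligned)
9..12  -- padding (3B)
12..20  crc  (8B, 4-aligned)
20..24  n_entries  (4B, 4-aligned)
24..32  mtime  (8B, 4-aligned)
32..40  offset  (8B, 4-aligned)
40..42  inode  (2B, 2-aligned)
42..44  -- padding (2B)
44..92  version  (48B, 4-aligned)
92..96  blocks  (4B, 4-aligned)
96..100  size  (4B, 4-aligned)
sizeof = 100, alignof = 4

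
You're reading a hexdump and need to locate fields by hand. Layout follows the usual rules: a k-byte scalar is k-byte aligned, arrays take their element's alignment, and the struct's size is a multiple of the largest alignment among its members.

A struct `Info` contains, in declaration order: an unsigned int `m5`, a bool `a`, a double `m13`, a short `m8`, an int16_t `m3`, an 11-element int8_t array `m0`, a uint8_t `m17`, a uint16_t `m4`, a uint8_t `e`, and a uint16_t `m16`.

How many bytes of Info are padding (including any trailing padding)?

m5 at 0 (size 4, align 4) → ends 4
a at 4 (size 1, align 1) → ends 5
pad 3 to align 8 for m13
m13 at 8 (size 8, align 8) → ends 16
m8 at 16 (size 2, align 2) → ends 18
m3 at 18 (size 2, align 2) → ends 20
m0 at 20 (size 11, align 1) → ends 31
m17 at 31 (size 1, align 1) → ends 32
m4 at 32 (size 2, align 2) → ends 34
e at 34 (size 1, align 1) → ends 35
pad 1 to align 2 for m16
m16 at 36 (size 2, align 2) → ends 38
tail pad 2 to reach multiple of 8
total 40 bytes, alignment 8
data bytes 34, size 40 → padding 6

6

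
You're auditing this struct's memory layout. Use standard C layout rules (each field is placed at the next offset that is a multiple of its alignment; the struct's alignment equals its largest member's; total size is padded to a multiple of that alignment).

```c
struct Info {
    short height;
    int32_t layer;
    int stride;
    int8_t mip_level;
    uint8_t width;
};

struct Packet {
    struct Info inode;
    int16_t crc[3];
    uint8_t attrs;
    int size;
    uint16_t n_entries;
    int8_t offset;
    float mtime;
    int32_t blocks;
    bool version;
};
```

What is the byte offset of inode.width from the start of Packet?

Info: @0: height [2B, align 2] → 2; +2 pad (align 4); @4: layer [4B, align 4] → 8; @8: stride [4B, align 4] → 12; @12: mip_level [1B, align 1] → 13; @13: width [1B, align 1] → 14; +2 tail pad (align 4); size 16, align 4
@0: inode [16B, align 4] → 16
within Info: width at 13
0 + 13 = 13

13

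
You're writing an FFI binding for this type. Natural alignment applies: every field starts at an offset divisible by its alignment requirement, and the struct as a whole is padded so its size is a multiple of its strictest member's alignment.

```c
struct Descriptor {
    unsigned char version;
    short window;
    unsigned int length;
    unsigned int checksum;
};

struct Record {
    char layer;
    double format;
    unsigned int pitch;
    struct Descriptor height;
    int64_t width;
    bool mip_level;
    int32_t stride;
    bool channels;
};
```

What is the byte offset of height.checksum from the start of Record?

Descriptor: 0..1  version  (1B, 1-aligned); 1..2  -- padding (1B); 2..4  window  (2B, 2-aligned); 4..8  length  (4B, 4-aligned); 8..12  checksum  (4B, 4-aligned); sizeof = 12, alignof = 4
0..1  layer  (1B, 1-aligned)
1..8  -- padding (7B)
8..16  format  (8B, 8-aligned)
16..20  pitch  (4B, 4-aligned)
20..32  height  (12B, 4-aligned)
within Descriptor: checksum at 8
20 + 8 = 28

28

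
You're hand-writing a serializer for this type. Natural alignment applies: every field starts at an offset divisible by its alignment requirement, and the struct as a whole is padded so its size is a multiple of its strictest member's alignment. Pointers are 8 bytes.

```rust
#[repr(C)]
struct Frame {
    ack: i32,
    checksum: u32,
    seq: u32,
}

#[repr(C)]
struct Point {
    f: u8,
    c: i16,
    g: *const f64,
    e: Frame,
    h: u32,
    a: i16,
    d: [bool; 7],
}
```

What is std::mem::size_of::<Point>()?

48

Frame: @0: ack [4B, align 4] → 4; @4: checksum [4B, align 4] → 8; @8: seq [4B, align 4] → 12; size 12, align 4
@0: f [1B, align 1] → 1
+1 pad (align 2)
@2: c [2B, align 2] → 4
+4 pad (align 8)
@8: g [8B, align 8] → 16
@16: e [12B, align 4] → 28
@28: h [4B, align 4] → 32
@32: a [2B, align 2] → 34
@34: d [7B, align 1] → 41
+7 tail pad (align 8)
size 48, align 8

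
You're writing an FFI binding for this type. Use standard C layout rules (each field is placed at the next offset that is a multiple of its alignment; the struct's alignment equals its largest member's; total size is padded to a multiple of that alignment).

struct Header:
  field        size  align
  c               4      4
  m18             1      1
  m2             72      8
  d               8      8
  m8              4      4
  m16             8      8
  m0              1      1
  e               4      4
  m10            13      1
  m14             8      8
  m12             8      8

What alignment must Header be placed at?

8

member alignments: c=4, m18=1, m2=8, d=8, m8=4, m16=8, m0=1, e=4, m10=1, m14=8, m12=8
max = 8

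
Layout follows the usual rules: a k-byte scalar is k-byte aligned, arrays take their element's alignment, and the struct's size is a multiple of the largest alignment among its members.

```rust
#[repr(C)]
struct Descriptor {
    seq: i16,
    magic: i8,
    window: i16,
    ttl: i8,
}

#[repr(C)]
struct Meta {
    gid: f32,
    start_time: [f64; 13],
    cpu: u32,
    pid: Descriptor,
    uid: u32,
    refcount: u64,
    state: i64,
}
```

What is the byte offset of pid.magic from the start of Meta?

118

Descriptor: seq at 0 (size 2, align 2) → ends 2; magic at 2 (size 1, align 1) → ends 3; pad 1 to align 2 for window; window at 4 (size 2, align 2) → ends 6; ttl at 6 (size 1, align 1) → ends 7; tail pad 1 to reach multiple of 2; total 8 bytes, alignment 2
gid at 0 (size 4, align 4) → ends 4
pad 4 to align 8 for start_time
start_time at 8 (size 104, align 8) → ends 112
cpu at 112 (size 4, align 4) → ends 116
pid at 116 (size 8, align 2) → ends 124
within Descriptor: magic at 2
116 + 2 = 118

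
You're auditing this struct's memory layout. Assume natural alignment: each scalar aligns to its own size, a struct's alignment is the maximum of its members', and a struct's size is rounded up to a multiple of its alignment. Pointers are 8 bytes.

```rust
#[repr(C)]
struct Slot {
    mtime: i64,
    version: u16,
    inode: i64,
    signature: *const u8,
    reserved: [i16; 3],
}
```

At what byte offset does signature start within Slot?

0..8  mtime  (8B, 8-aligned)
8..10  version  (2B, 2-aligned)
10..16  -- padding (6B)
16..24  inode  (8B, 8-aligned)
24..32  signature  (8B, 8-aligned)

24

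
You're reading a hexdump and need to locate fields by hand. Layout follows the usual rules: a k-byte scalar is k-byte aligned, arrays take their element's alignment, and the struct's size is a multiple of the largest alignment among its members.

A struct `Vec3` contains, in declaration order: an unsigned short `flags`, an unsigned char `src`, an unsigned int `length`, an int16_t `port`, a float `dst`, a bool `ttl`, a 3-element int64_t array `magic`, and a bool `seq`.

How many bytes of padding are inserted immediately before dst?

2

@0: flags [2B, align 2] → 2
@2: src [1B, align 1] → 3
+1 pad (align 4)
@4: length [4B, align 4] → 8
@8: port [2B, align 2] → 10
+2 pad (align 4)
@12: dst [4B, align 4] → 16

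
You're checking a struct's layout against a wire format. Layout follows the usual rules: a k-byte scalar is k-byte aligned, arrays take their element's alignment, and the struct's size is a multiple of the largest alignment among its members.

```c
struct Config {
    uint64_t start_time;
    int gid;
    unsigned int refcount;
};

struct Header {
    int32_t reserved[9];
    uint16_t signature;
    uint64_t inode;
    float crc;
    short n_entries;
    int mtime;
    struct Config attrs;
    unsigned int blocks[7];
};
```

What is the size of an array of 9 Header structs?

Config: @0: start_time [8B, align 8] → 8; @8: gid [4B, align 4] → 12; @12: refcount [4B, align 4] → 16; size 16, align 8
@0: reserved [36B, align 4] → 36
@36: signature [2B, align 2] → 38
+2 pad (align 8)
@40: inode [8B, align 8] → 48
@48: crc [4B, align 4] → 52
@52: n_entries [2B, align 2] → 54
+2 pad (align 4)
@56: mtime [4B, align 4] → 60
+4 pad (align 8)
@64: attrs [16B, align 8] → 80
@80: blocks [28B, align 4] → 108
+4 tail pad (align 8)
size 112, align 8
array of 9: 9 × 112 = 1008

1008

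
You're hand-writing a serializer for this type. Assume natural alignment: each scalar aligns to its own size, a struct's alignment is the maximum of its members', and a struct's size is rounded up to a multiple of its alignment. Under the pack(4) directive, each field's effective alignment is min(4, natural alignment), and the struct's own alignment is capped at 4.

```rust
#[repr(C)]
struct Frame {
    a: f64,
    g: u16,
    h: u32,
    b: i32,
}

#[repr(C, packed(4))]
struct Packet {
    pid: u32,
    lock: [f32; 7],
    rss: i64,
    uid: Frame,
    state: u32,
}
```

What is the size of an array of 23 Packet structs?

Frame: @0: a [8B, align 8] → 8; @8: g [2B, align 2] → 10; +2 pad (align 4); @12: h [4B, align 4] → 16; @16: b [4B, align 4] → 20; +4 tail pad (align 8); size 24, align 8
@0: pid [4B, align 4] → 4
@4: lock [28B, align 4] → 32
@32: rss [8B, align 4] → 40
@40: uid [24B, align 4] → 64
@64: state [4B, align 4] → 68
size 68, align 4
array of 23: 23 × 68 = 1564

1564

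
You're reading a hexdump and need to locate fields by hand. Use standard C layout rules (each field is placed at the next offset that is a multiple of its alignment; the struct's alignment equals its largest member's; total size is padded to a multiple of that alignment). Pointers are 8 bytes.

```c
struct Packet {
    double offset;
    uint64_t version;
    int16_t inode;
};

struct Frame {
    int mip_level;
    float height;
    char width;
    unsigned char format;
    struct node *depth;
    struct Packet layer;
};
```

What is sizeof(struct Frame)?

48 bytes

Packet: 0..8  offset  (8B, 8-aligned); 8..16  version  (8B, 8-aligned); 16..18  inode  (2B, 2-aligned); 18..24  -- tail padding (6B); sizeof = 24, alignof = 8
0..4  mip_level  (4B, 4-aligned)
4..8  height  (4B, 4-aligned)
8..9  width  (1B, 1-aligned)
9..10  format  (1B, 1-aligned)
10..16  -- padding (6B)
16..24  depth  (8B, 8-aligned)
24..48  layer  (24B, 8-aligned)
sizeof = 48, alignof = 8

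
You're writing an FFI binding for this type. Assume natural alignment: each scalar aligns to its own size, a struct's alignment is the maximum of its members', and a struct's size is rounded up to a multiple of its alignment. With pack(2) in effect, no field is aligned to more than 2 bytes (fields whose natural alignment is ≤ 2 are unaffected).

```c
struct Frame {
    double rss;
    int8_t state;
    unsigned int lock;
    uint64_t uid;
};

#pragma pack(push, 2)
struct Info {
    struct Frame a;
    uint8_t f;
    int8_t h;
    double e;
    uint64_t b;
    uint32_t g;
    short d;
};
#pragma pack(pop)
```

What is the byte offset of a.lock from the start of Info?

12

Frame: @0: rss [8B, align 8] → 8; @8: state [1B, align 1] → 9; +3 pad (align 4); @12: lock [4B, align 4] → 16; @16: uid [8B, align 8] → 24; size 24, align 8
@0: a [24B, align 2] → 24
within Frame: lock at 12
0 + 12 = 12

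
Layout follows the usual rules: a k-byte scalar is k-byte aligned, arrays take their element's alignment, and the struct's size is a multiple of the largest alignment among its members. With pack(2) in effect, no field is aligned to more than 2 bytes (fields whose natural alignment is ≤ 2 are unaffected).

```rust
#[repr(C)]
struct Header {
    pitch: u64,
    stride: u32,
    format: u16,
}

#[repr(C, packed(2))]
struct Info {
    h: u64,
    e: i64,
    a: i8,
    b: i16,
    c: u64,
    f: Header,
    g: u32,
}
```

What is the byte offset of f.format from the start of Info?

40

Header: 0..8  pitch  (8B, 8-aligned); 8..12  stride  (4B, 4-aligned); 12..14  format  (2B, 2-aligned); 14..16  -- tail padding (2B); sizeof = 16, alignof = 8
0..8  h  (8B, 2-aligned)
8..16  e  (8B, 2-aligned)
16..17  a  (1B, 1-aligned)
17..18  -- padding (1B)
18..20  b  (2B, 2-aligned)
20..28  c  (8B, 2-aligned)
28..44  f  (16B, 2-aligned)
within Header: format at 12
28 + 12 = 40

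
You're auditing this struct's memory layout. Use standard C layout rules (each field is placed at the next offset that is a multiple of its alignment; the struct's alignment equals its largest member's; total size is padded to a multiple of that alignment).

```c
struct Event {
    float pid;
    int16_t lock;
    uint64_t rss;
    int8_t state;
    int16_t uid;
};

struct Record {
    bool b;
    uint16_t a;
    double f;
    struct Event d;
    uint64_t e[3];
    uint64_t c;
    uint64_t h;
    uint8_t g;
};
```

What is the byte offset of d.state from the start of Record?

Event: pid at 0 (size 4, align 4) → ends 4; lock at 4 (size 2, align 2) → ends 6; pad 2 to align 8 for rss; rss at 8 (size 8, align 8) → ends 16; state at 16 (size 1, align 1) → ends 17; pad 1 to align 2 for uid; uid at 18 (size 2, align 2) → ends 20; tail pad 4 to reach multiple of 8; total 24 bytes, alignment 8
b at 0 (size 1, align 1) → ends 1
pad 1 to align 2 for a
a at 2 (size 2, align 2) → ends 4
pad 4 to align 8 for f
f at 8 (size 8, align 8) → ends 16
d at 16 (size 24, align 8) → ends 40
within Event: state at 16
16 + 16 = 32

32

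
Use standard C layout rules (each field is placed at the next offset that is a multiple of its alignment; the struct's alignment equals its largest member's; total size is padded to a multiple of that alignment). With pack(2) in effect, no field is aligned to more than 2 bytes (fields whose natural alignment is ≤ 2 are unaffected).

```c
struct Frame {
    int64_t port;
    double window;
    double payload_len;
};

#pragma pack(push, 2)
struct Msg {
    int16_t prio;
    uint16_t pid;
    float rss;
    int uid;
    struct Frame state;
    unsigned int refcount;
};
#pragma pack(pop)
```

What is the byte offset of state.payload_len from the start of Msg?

Frame: port at 0 (size 8, align 8) → ends 8; window at 8 (size 8, align 8) → ends 16; payload_len at 16 (size 8, align 8) → ends 24; total 24 bytes, alignment 8
prio at 0 (size 2, align 2) → ends 2
pid at 2 (size 2, align 2) → ends 4
rss at 4 (size 4, align 2) → ends 8
uid at 8 (size 4, align 2) → ends 12
state at 12 (size 24, align 2) → ends 36
within Frame: payload_len at 16
12 + 16 = 28

28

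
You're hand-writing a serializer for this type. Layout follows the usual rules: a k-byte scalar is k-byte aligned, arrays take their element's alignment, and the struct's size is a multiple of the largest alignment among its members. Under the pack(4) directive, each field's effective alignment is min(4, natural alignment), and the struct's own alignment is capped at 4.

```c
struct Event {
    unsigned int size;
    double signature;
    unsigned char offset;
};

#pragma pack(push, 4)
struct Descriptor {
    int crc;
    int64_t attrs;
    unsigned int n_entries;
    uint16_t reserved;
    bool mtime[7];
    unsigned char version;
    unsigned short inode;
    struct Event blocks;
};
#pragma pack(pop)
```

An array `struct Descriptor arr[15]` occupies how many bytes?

Event: 0..4  size  (4B, 4-aligned); 4..8  -- padding (4B); 8..16  signature  (8B, 8-aligned); 16..17  offset  (1B, 1-aligned); 17..24  -- tail padding (7B); sizeof = 24, alignof = 8
0..4  crc  (4B, 4-aligned)
4..12  attrs  (8B, 4-aligned)
12..16  n_entries  (4B, 4-aligned)
16..18  reserved  (2B, 2-aligned)
18..25  mtime  (7B, 1-aligned)
25..26  version  (1B, 1-aligned)
26..28  inode  (2B, 2-aligned)
28..52  blocks  (24B, 4-aligned)
sizeof = 52, alignof = 4
array of 15: 15 × 52 = 780

780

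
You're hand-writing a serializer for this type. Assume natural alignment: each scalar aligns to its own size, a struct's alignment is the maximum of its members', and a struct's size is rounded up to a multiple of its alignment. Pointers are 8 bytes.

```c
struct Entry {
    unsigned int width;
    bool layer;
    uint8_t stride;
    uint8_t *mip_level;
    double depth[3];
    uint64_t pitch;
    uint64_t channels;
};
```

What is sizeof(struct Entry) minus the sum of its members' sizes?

width at 0 (size 4, align 4) → ends 4
layer at 4 (size 1, align 1) → ends 5
stride at 5 (size 1, align 1) → ends 6
pad 2 to align 8 for mip_level
mip_level at 8 (size 8, align 8) → ends 16
depth at 16 (size 24, align 8) → ends 40
pitch at 40 (size 8, align 8) → ends 48
channels at 48 (size 8, align 8) → ends 56
total 56 bytes, alignment 8
data bytes 54, size 56 → padding 2

2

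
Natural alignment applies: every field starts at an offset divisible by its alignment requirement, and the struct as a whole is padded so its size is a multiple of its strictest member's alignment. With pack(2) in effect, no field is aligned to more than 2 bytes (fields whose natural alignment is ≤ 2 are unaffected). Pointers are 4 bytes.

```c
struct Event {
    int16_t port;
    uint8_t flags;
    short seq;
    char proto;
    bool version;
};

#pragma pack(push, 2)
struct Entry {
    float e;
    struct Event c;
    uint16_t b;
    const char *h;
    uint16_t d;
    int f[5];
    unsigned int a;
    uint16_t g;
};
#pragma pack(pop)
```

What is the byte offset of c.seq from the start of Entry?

8

Event: @0: port [2B, align 2] → 2; @2: flags [1B, align 1] → 3; +1 pad (align 2); @4: seq [2B, align 2] → 6; @6: proto [1B, align 1] → 7; @7: version [1B, align 1] → 8; size 8, align 2
@0: e [4B, align 2] → 4
@4: c [8B, align 2] → 12
within Event: seq at 4
4 + 4 = 8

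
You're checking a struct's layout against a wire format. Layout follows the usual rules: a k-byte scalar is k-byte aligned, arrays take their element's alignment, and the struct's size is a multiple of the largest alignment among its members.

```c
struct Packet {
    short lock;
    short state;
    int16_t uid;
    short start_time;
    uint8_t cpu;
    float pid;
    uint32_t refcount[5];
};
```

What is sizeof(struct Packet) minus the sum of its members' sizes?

0..2  lock  (2B, 2-aligned)
2..4  state  (2B, 2-aligned)
4..6  uid  (2B, 2-aligned)
6..8  start_time  (2B, 2-aligned)
8..9  cpu  (1B, 1-aligned)
9..12  -- padding (3B)
12..16  pid  (4B, 4-aligned)
16..36  refcount  (20B, 4-aligned)
sizeof = 36, alignof = 4
data bytes 33, size 36 → padding 3

3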